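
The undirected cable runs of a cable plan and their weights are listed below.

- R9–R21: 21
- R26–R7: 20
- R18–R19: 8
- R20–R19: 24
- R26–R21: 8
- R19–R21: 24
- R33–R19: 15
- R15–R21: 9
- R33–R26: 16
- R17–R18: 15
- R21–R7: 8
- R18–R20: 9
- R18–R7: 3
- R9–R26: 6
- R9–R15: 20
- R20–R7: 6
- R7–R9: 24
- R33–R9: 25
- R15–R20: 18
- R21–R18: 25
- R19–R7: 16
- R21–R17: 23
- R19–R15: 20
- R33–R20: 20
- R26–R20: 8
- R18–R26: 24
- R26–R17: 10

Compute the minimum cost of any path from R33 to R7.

Compare a few routes:
R33 → R19 → R7: 15+16 = 31
R33 → R20 → R7: 20+6 = 26
R33 → R20 → R18 → R7: 20+9+3 = 32
R33 → R26 → R20 → R7: 16+8+6 = 30
Cheapest is R33 → R20 → R7 at 26.

26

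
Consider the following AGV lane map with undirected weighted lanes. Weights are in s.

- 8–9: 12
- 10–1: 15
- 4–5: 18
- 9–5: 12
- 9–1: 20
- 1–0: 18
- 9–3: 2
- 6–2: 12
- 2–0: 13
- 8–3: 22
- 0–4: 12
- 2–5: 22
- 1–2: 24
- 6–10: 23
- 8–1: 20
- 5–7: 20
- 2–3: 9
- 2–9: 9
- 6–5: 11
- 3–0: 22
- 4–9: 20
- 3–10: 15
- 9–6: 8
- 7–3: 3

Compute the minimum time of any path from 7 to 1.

25 s

Enumerating some paths:
7–3–2–1: 3+9+24 = 36
7–3–9–1: 3+2+20 = 25
7–3–10–1: 3+15+15 = 33
The minimum is 25 s via 7–3–9–1.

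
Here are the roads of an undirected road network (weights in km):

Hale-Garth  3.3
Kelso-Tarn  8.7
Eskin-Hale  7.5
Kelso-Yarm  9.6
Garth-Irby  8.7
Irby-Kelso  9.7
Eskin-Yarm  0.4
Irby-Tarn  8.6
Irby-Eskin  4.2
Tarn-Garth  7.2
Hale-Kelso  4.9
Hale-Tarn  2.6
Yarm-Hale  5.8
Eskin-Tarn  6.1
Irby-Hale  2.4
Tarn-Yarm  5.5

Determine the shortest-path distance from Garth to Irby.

5.7 km

Enumerating some paths:
Garth - Hale - Irby: 3.3+2.4 = 5.7
Garth - Irby: 8.7 = 8.7
The minimum is 5.7 km via Garth - Hale - Irby.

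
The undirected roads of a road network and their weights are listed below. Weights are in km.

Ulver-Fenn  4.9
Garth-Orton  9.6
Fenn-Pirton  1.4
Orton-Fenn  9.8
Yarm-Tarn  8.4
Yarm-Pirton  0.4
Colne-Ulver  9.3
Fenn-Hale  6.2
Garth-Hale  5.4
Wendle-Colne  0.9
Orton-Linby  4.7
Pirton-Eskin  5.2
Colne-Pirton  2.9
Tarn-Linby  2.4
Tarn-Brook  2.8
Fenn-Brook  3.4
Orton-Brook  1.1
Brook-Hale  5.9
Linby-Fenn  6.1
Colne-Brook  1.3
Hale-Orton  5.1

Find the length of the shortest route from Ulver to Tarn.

11.1 km

Compare a few routes:
Ulver–Fenn–Linby–Tarn: 4.9+6.1+2.4 = 13.4
Ulver–Fenn–Pirton–Colne–Brook–Tarn: 4.9+1.4+2.9+1.3+2.8 = 13.3
Ulver–Fenn–Brook–Tarn: 4.9+3.4+2.8 = 11.1
Ulver–Colne–Brook–Tarn: 9.3+1.3+2.8 = 13.4
Cheapest is Ulver–Fenn–Brook–Tarn at 11.1 km.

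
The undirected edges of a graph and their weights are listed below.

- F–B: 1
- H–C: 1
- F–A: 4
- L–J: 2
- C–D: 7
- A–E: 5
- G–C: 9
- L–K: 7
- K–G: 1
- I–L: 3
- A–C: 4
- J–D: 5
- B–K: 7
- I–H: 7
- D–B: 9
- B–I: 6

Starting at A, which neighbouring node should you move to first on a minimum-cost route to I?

F

Enumerating some paths:
A - F - B - I: 4+1+6 = 11
A - C - H - I: 4+1+7 = 12
Cheapest is A - F - B - I at 11.
So from A the first move is to F.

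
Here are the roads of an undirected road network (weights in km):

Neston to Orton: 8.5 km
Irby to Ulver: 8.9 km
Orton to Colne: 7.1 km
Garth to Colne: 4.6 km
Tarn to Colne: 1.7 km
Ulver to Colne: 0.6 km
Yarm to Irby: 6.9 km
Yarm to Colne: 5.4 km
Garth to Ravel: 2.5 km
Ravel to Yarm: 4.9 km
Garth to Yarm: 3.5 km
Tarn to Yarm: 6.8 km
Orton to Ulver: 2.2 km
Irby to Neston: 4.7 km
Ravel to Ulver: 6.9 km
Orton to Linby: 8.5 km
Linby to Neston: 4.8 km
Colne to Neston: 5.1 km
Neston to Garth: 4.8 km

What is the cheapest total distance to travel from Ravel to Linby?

Shortest distances from Ravel:
Ravel: 0
Garth: 2.5  (via Ravel)
Yarm: 4.9  (via Ravel)
Ulver: 6.9  (via Ravel)
Colne: 7.1  (via Garth)
Neston: 7.3  (via Garth)
Tarn: 8.8  (via Colne)
Orton: 9.1  (via Ulver)
Irby: 11.8  (via Yarm)
Linby: 12.1  (via Neston)
Shortest route: Ravel → Garth → Neston → Linby = 12.1 km.

12.1 km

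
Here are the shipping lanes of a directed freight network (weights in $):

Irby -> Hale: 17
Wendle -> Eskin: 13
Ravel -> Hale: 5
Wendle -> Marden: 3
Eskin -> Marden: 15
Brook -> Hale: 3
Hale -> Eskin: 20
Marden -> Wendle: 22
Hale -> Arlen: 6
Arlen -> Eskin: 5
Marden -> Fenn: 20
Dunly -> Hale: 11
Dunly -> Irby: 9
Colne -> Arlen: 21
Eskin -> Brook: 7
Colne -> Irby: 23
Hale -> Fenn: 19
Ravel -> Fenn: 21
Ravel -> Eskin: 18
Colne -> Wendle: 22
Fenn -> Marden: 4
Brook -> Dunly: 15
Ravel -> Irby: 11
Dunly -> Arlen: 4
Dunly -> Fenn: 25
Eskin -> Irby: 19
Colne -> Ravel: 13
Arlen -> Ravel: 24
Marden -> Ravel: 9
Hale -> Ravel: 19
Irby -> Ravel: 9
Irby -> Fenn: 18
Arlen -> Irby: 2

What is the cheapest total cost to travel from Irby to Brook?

$32

Running Dijkstra from Irby:
Irby: 0
Ravel: 9  (via Irby)
Hale: 14  (via Ravel)
Fenn: 18  (via Irby)
Arlen: 20  (via Hale)
Marden: 22  (via Fenn)
Eskin: 25  (via Arlen)
Brook: 32  (via Eskin)
Shortest route: Irby → Ravel → Hale → Arlen → Eskin → Brook = $32.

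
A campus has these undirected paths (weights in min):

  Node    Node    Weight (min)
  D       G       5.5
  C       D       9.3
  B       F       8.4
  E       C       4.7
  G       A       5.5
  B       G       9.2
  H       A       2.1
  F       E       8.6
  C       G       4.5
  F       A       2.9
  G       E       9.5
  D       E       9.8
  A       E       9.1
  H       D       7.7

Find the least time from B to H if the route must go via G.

16.8 min

Best B to G: B–G costing 9.2
Shortest G→H: G–A–H = 7.6
Total via G: 9.2 + 7.6 = 16.8 min.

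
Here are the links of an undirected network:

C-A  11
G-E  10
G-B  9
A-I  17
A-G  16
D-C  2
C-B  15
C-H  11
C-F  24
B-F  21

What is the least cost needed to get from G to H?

35

Compare a few routes:
G - B - F - C - H: 9+21+24+11 = 65
G - B - C - H: 9+15+11 = 35
G - A - C - H: 16+11+11 = 38
Cheapest is G - B - C - H at 35.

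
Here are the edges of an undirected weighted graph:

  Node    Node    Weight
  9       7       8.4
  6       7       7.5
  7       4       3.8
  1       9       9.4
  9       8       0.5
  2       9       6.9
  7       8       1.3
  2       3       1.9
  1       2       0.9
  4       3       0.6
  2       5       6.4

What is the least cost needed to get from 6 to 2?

13.8

Settle nodes by increasing distance from 6:
6: 0
7: 7.5  (via 6)
8: 8.8  (via 7)
9: 9.3  (via 8)
4: 11.3  (via 7)
3: 11.9  (via 4)
2: 13.8  (via 3)
Shortest route: 6 → 7 → 4 → 3 → 2 = 13.8.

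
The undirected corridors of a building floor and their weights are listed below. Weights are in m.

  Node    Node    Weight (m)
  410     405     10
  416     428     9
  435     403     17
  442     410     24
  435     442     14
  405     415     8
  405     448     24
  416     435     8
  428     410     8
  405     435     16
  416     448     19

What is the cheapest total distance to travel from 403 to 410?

Running Dijkstra from 403:
403: 0
435: 17  (via 403)
416: 25  (via 435)
442: 31  (via 435)
405: 33  (via 435)
428: 34  (via 416)
415: 41  (via 405)
410: 42  (via 428)
Shortest route: 403 → 435 → 416 → 428 → 410 = 42 m.

42 m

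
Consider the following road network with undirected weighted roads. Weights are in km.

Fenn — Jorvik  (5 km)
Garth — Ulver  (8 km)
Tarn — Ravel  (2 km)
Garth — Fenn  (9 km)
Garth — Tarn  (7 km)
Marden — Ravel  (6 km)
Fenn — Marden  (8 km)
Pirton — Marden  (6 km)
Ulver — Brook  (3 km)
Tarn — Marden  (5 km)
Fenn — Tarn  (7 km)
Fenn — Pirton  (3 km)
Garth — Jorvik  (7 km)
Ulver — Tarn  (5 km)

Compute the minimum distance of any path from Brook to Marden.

13 km

Running Dijkstra from Brook:
Brook: 0
Ulver: 3  (via Brook)
Tarn: 8  (via Ulver)
Ravel: 10  (via Tarn)
Garth: 11  (via Ulver)
Marden: 13  (via Tarn)
Shortest route: Brook–Ulver–Tarn–Marden = 13 km.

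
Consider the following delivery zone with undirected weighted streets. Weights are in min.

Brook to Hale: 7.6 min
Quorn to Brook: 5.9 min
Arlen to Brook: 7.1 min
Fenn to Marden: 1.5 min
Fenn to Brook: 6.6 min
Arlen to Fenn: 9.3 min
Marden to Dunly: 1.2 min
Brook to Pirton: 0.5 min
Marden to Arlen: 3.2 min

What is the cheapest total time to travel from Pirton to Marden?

8.6 min

Candidate routes:
Pirton - Brook - Arlen - Marden: 0.5+7.1+3.2 = 10.8
Pirton - Brook - Fenn - Marden: 0.5+6.6+1.5 = 8.6
Cheapest is Pirton - Brook - Fenn - Marden at 8.6 min.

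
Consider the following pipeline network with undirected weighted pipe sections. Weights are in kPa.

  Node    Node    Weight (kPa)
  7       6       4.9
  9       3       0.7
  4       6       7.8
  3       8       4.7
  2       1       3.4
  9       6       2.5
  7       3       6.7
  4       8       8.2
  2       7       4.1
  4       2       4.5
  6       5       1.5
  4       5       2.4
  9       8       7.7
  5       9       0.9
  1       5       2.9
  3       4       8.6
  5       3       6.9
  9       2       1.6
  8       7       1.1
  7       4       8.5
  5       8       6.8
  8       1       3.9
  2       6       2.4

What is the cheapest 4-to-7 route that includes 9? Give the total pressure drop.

Shortest 4→9: 4 → 5 → 9 = 3.3
Shortest 9→7: 9 → 2 → 7 = 5.7
Total via 9: 3.3 + 5.7 = 9 kPa.

9 kPa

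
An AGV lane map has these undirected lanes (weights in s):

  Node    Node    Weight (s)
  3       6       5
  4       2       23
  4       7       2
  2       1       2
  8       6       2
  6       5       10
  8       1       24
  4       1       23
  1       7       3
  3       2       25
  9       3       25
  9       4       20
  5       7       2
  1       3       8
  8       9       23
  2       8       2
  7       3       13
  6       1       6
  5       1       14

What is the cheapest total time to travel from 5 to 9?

Settle nodes by increasing distance from 5:
5: 0
7: 2  (via 5)
4: 4  (via 7)
1: 5  (via 7)
2: 7  (via 1)
8: 9  (via 2)
6: 10  (via 5)
3: 13  (via 1)
9: 24  (via 4)
Shortest route: 5 → 7 → 4 → 9 = 24 s.

24 s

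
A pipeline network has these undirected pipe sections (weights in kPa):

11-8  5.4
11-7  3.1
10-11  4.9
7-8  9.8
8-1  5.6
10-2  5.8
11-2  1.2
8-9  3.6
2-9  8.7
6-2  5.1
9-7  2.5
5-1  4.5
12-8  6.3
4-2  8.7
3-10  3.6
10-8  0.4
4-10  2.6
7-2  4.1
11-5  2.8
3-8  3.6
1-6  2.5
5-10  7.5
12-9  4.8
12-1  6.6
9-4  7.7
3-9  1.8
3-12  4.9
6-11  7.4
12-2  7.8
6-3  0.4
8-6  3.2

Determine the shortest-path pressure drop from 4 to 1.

8.6 kPa

Running Dijkstra from 4:
4: 0
10: 2.6  (via 4)
8: 3  (via 10)
3: 6.2  (via 10)
6: 6.2  (via 8)
9: 6.6  (via 8)
11: 7.5  (via 10)
2: 8.4  (via 10)
1: 8.6  (via 8)
Shortest route: 4–10–8–1 = 8.6 kPa.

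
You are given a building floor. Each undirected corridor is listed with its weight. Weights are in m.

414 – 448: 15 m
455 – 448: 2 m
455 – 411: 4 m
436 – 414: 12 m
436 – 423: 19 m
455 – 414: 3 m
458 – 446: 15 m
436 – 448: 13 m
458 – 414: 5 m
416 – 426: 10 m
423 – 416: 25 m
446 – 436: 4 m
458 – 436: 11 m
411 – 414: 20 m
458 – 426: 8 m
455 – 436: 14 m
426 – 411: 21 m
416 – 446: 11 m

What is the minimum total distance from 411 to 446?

22 m

Shortest distances from 411:
411: 0
455: 4  (via 411)
448: 6  (via 455)
414: 7  (via 455)
458: 12  (via 414)
436: 18  (via 455)
426: 20  (via 458)
446: 22  (via 436)
Shortest route: 411–455–436–446 = 22 m.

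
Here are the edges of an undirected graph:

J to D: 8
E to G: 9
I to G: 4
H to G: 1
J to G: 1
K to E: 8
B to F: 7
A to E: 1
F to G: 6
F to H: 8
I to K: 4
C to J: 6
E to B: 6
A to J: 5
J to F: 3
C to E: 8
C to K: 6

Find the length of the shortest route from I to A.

Settle nodes by increasing distance from I:
I: 0
G: 4  (via I)
K: 4  (via I)
H: 5  (via G)
J: 5  (via G)
F: 8  (via J)
A: 10  (via J)
Shortest route: I → G → J → A = 10.

10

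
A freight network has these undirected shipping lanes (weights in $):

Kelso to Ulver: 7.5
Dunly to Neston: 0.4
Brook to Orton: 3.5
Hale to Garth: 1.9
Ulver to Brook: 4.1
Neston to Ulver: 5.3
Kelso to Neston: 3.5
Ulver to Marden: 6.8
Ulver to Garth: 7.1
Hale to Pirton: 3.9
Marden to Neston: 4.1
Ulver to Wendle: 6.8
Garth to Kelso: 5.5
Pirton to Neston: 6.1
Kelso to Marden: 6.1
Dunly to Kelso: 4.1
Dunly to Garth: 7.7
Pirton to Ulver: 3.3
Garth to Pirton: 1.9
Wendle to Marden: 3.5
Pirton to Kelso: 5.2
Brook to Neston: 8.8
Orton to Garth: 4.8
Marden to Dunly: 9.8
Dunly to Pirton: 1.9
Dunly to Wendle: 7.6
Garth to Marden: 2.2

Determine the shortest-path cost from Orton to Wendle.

Settle nodes by increasing distance from Orton:
Orton: 0
Brook: 3.5  (via Orton)
Garth: 4.8  (via Orton)
Pirton: 6.7  (via Garth)
Hale: 6.7  (via Garth)
Marden: 7  (via Garth)
Ulver: 7.6  (via Brook)
Dunly: 8.6  (via Pirton)
Neston: 9  (via Dunly)
Kelso: 10.3  (via Garth)
Wendle: 10.5  (via Marden)
Shortest route: Orton–Garth–Marden–Wendle = $10.5.

$10.5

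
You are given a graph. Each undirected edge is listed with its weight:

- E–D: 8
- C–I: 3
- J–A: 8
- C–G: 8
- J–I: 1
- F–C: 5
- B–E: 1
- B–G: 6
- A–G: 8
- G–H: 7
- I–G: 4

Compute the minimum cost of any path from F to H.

19

Running Dijkstra from F:
F: 0
C: 5  (via F)
I: 8  (via C)
J: 9  (via I)
G: 12  (via I)
A: 17  (via J)
B: 18  (via G)
E: 19  (via B)
H: 19  (via G)
Shortest route: F–C–I–G–H = 19.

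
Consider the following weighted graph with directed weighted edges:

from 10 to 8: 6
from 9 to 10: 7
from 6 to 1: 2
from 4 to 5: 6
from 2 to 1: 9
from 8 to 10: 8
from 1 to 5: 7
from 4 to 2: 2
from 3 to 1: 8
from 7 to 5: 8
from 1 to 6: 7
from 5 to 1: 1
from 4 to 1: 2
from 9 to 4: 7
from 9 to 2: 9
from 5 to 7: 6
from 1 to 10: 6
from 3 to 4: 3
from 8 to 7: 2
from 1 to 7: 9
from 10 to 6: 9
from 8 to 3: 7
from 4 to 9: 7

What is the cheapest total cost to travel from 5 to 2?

Running Dijkstra from 5:
5: 0
1: 1  (via 5)
7: 6  (via 5)
10: 7  (via 1)
6: 8  (via 1)
8: 13  (via 10)
3: 20  (via 8)
4: 23  (via 3)
2: 25  (via 4)
Shortest route: 5–1–10–8–3–4–2 = 25.

25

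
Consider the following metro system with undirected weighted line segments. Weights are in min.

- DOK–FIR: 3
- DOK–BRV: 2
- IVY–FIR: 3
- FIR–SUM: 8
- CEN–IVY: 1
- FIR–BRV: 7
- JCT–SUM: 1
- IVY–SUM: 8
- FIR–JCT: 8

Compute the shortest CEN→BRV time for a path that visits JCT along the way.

Best CEN to JCT: CEN → IVY → SUM → JCT costing 10
Shortest JCT→BRV: JCT → FIR → DOK → BRV = 13
Total via JCT: 10 + 13 = 23 min.

23 min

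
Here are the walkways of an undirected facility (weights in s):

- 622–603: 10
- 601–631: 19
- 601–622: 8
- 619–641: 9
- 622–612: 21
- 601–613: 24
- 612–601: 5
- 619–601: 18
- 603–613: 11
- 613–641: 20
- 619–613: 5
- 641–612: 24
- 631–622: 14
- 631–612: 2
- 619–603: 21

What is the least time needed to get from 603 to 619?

Settle nodes by increasing distance from 603:
603: 0
622: 10  (via 603)
613: 11  (via 603)
619: 16  (via 613)
Shortest route: 603 → 613 → 619 = 16 s.

16 s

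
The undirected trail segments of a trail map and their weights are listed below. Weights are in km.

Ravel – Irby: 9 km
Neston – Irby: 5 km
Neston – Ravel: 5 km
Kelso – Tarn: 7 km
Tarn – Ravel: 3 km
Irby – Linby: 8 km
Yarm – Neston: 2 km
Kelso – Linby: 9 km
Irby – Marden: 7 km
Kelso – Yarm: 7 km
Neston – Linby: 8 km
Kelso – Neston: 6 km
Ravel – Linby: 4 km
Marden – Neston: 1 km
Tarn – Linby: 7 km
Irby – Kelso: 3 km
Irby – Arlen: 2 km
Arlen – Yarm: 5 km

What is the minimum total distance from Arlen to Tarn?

12 km

Shortest distances from Arlen:
Arlen: 0
Irby: 2  (via Arlen)
Yarm: 5  (via Arlen)
Kelso: 5  (via Irby)
Neston: 7  (via Irby)
Marden: 8  (via Neston)
Linby: 10  (via Irby)
Ravel: 11  (via Irby)
Tarn: 12  (via Kelso)
Shortest route: Arlen–Irby–Kelso–Tarn = 12 km.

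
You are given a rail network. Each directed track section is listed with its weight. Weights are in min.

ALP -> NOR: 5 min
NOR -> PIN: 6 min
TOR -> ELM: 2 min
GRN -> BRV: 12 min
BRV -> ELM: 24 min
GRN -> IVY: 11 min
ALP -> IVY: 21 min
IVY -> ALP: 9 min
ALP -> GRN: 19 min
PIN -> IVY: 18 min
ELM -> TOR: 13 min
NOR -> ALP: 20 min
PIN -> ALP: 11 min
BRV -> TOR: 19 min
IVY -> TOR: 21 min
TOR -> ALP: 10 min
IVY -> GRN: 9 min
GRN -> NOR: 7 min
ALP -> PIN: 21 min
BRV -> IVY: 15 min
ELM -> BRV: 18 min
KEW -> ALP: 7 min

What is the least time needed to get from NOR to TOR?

45 min

Settle nodes by increasing distance from NOR:
NOR: 0
PIN: 6  (via NOR)
ALP: 17  (via PIN)
IVY: 24  (via PIN)
GRN: 33  (via IVY)
BRV: 45  (via GRN)
TOR: 45  (via IVY)
Shortest route: NOR–PIN–IVY–TOR = 45 min.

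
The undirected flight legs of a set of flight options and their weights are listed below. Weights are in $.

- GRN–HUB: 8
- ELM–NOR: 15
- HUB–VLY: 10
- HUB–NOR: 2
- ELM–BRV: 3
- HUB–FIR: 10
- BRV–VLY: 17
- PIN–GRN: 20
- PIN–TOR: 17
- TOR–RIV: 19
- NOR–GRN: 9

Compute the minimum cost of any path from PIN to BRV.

Candidate routes:
PIN → GRN → HUB → NOR → ELM → BRV: 20+8+2+15+3 = 48
PIN → GRN → NOR → ELM → BRV: 20+9+15+3 = 47
The minimum is $47 via PIN → GRN → NOR → ELM → BRV.

$47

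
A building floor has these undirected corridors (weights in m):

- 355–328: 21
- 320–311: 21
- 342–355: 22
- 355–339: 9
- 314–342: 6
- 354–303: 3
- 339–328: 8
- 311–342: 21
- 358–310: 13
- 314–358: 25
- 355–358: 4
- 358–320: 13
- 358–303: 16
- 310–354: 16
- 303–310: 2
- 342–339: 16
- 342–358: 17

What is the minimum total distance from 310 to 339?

Running Dijkstra from 310:
310: 0
303: 2  (via 310)
354: 5  (via 303)
358: 13  (via 310)
355: 17  (via 358)
320: 26  (via 358)
339: 26  (via 355)
Shortest route: 310–358–355–339 = 26 m.

26 m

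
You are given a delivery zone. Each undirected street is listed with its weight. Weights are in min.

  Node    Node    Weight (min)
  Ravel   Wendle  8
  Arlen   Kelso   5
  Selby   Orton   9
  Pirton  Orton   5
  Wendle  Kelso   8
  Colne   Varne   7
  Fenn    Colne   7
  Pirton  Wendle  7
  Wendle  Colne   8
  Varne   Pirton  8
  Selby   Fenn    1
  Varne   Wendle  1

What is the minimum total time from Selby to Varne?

Running Dijkstra from Selby:
Selby: 0
Fenn: 1  (via Selby)
Colne: 8  (via Fenn)
Orton: 9  (via Selby)
Pirton: 14  (via Orton)
Varne: 15  (via Colne)
Shortest route: Selby → Fenn → Colne → Varne = 15 min.

15 min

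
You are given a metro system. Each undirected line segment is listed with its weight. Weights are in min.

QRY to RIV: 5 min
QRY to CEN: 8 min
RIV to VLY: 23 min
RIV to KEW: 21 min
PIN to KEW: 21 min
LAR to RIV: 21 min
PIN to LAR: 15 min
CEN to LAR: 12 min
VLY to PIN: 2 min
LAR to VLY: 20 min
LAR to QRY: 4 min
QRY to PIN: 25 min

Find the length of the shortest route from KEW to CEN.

34 min

Settle nodes by increasing distance from KEW:
KEW: 0
RIV: 21  (via KEW)
PIN: 21  (via KEW)
VLY: 23  (via PIN)
QRY: 26  (via RIV)
LAR: 30  (via QRY)
CEN: 34  (via QRY)
Shortest route: KEW → RIV → QRY → CEN = 34 min.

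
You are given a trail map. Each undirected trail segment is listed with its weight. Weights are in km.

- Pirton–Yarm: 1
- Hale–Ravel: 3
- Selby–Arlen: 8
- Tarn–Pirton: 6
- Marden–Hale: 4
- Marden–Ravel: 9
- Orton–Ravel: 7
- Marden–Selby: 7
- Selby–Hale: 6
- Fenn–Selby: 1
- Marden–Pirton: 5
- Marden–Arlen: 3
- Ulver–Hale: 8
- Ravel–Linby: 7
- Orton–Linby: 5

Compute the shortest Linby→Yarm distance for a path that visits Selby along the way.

Best Linby to Selby: Linby → Ravel → Hale → Selby costing 16
Best Selby to Yarm: Selby → Marden → Pirton → Yarm costing 13
Total via Selby: 16 + 13 = 29 km.

29 km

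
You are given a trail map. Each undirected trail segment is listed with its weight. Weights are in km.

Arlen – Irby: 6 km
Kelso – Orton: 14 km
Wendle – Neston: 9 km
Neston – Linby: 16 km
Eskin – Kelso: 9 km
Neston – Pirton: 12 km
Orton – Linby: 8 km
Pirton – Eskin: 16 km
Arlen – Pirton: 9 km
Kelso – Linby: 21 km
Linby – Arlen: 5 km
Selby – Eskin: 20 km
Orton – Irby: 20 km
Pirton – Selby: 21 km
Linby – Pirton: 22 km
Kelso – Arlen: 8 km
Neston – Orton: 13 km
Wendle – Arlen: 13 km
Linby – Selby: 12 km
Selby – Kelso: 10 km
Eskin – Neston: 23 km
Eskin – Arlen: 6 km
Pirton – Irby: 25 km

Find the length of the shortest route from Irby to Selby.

23 km

Settle nodes by increasing distance from Irby:
Irby: 0
Arlen: 6  (via Irby)
Linby: 11  (via Arlen)
Eskin: 12  (via Arlen)
Kelso: 14  (via Arlen)
Pirton: 15  (via Arlen)
Wendle: 19  (via Arlen)
Orton: 19  (via Linby)
Selby: 23  (via Linby)
Shortest route: Irby–Arlen–Linby–Selby = 23 km.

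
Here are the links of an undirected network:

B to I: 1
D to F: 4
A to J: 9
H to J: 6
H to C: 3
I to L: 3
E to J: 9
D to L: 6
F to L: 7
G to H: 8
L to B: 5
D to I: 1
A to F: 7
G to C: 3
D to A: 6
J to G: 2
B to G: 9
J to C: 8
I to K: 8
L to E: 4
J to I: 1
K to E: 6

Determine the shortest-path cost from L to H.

Settle nodes by increasing distance from L:
L: 0
I: 3  (via L)
B: 4  (via I)
D: 4  (via I)
E: 4  (via L)
J: 4  (via I)
G: 6  (via J)
F: 7  (via L)
C: 9  (via G)
A: 10  (via D)
H: 10  (via J)
Shortest route: L–I–J–H = 10.

10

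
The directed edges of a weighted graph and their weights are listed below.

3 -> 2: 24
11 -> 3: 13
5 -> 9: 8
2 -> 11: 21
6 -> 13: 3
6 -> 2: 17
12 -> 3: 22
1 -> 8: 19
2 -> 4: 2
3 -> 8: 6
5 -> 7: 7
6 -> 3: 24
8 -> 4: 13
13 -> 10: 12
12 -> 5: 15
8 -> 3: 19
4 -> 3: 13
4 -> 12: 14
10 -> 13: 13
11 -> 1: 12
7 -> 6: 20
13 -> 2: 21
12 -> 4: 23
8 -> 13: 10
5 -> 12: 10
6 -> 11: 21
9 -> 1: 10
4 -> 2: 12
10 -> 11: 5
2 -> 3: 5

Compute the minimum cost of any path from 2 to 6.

58

Candidate routes:
2 - 3 - 8 - 4 - 12 - 5 - 7 - 6: 5+6+13+14+15+7+20 = 80
2 - 4 - 12 - 5 - 7 - 6: 2+14+15+7+20 = 58
Cheapest is 2 - 4 - 12 - 5 - 7 - 6 at 58.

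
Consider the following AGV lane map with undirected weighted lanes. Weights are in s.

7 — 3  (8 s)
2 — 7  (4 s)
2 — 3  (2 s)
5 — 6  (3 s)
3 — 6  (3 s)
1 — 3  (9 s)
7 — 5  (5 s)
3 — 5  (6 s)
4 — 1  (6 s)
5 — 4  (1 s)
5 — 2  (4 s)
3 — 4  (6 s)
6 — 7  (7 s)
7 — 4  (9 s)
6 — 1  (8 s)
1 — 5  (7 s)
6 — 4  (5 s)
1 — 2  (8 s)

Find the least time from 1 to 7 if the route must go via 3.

Best 1 to 3: 1 → 3 costing 9
Shortest 3→7: 3 → 2 → 7 = 6
Total via 3: 9 + 6 = 15 s.

15 s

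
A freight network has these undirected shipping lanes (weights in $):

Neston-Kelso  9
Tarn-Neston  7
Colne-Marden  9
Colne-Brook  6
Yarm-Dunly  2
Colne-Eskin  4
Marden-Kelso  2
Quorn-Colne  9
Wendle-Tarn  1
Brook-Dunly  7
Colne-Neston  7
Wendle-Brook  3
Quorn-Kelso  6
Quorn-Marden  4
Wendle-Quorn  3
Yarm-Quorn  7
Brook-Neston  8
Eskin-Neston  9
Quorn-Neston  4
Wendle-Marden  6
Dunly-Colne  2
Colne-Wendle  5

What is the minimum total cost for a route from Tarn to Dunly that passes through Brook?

Shortest Tarn→Brook: Tarn → Wendle → Brook = 4
Shortest Brook→Dunly: Brook → Dunly = 7
Total via Brook: 4 + 7 = $11.

$11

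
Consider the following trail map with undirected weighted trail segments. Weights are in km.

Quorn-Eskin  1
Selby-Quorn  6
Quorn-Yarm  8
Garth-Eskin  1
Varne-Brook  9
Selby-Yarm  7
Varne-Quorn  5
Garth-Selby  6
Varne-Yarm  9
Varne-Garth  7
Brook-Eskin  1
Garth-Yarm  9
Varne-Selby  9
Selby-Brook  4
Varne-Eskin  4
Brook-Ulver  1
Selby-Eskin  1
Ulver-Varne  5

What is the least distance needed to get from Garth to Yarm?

9 km

Shortest distances from Garth:
Garth: 0
Eskin: 1  (via Garth)
Quorn: 2  (via Eskin)
Selby: 2  (via Eskin)
Brook: 2  (via Eskin)
Ulver: 3  (via Brook)
Varne: 5  (via Eskin)
Yarm: 9  (via Garth)
Shortest route: Garth → Yarm = 9 km.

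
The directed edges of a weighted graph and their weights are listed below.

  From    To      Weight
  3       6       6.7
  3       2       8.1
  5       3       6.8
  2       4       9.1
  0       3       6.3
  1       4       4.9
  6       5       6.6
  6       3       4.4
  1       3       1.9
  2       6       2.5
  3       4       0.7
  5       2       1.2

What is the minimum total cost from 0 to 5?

Running Dijkstra from 0:
0: 0
3: 6.3  (via 0)
4: 7  (via 3)
6: 13  (via 3)
2: 14.4  (via 3)
5: 19.6  (via 6)
Shortest route: 0 → 3 → 6 → 5 = 19.6.

19.6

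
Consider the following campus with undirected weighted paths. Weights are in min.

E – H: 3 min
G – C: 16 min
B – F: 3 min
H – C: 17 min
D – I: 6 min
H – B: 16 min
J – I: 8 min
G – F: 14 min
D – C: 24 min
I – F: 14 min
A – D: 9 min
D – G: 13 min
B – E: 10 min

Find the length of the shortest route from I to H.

Candidate routes:
I–F–B–H: 14+3+16 = 33
I–F–B–E–H: 14+3+10+3 = 30
The minimum is 30 min via I–F–B–E–H.

30 min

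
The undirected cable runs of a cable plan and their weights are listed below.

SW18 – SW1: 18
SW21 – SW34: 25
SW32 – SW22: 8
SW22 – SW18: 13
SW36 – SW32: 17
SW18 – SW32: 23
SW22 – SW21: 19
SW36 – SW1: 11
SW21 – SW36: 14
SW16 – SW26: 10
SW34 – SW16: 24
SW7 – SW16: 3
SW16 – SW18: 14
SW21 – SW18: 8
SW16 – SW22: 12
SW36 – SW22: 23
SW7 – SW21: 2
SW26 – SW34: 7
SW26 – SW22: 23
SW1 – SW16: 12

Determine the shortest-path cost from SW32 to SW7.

23

Compare a few routes:
SW32 → SW36 → SW21 → SW7: 17+14+2 = 33
SW32 → SW22 → SW16 → SW7: 8+12+3 = 23
SW32 → SW22 → SW18 → SW21 → SW7: 8+13+8+2 = 31
SW32 → SW22 → SW21 → SW7: 8+19+2 = 29
The minimum is 23 via SW32 → SW22 → SW16 → SW7.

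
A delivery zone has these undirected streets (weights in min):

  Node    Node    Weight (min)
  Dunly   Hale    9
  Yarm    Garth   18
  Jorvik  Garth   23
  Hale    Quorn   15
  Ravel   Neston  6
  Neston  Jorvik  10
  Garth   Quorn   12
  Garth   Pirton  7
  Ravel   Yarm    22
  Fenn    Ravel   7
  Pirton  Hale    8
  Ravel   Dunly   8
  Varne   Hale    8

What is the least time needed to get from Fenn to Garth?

Running Dijkstra from Fenn:
Fenn: 0
Ravel: 7  (via Fenn)
Neston: 13  (via Ravel)
Dunly: 15  (via Ravel)
Jorvik: 23  (via Neston)
Hale: 24  (via Dunly)
Yarm: 29  (via Ravel)
Pirton: 32  (via Hale)
Varne: 32  (via Hale)
Quorn: 39  (via Hale)
Garth: 39  (via Pirton)
Shortest route: Fenn–Ravel–Dunly–Hale–Pirton–Garth = 39 min.

39 min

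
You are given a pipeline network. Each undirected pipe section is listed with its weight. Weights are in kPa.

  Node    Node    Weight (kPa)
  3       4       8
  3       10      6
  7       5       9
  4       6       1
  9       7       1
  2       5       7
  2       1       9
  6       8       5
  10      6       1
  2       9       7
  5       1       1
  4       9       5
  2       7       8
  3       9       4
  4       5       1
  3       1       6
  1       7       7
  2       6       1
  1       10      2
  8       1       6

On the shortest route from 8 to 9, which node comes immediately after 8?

6

Candidate routes:
8–6–4–9: 5+1+5 = 11
8–6–2–9: 5+1+7 = 13
8–1–5–4–9: 6+1+1+5 = 13
The minimum is 11 kPa via 8–6–4–9.
So from 8 the first move is to 6.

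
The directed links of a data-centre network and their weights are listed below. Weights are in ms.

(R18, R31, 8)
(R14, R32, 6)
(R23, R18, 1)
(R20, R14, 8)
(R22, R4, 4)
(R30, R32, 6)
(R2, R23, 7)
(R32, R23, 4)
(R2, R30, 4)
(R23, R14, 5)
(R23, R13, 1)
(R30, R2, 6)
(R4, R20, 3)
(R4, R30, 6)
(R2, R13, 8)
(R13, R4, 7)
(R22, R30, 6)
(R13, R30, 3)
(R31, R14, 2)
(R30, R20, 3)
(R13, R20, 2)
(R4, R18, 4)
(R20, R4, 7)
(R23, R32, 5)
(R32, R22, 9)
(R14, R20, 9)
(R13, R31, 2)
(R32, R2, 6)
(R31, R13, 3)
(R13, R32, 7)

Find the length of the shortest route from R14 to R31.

13 ms

Enumerating some paths:
R14–R32–R23–R13–R31: 6+4+1+2 = 13
R14–R32–R2–R23–R13–R31: 6+6+7+1+2 = 22
R14–R32–R2–R13–R31: 6+6+8+2 = 22
R14–R32–R23–R18–R31: 6+4+1+8 = 19
Cheapest is R14–R32–R23–R13–R31 at 13 ms.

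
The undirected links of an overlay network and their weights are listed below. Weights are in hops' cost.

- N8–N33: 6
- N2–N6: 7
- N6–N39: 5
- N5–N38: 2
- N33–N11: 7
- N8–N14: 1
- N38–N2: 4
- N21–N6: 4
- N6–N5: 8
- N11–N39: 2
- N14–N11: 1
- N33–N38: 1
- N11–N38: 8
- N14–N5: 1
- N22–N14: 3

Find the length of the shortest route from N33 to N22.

Enumerating some paths:
N33–N11–N14–N22: 7+1+3 = 11
N33–N38–N5–N14–N22: 1+2+1+3 = 7
N33–N38–N11–N14–N22: 1+8+1+3 = 13
N33–N8–N14–N22: 6+1+3 = 10
The minimum is 7 hops' cost via N33–N38–N5–N14–N22.

7 hops' cost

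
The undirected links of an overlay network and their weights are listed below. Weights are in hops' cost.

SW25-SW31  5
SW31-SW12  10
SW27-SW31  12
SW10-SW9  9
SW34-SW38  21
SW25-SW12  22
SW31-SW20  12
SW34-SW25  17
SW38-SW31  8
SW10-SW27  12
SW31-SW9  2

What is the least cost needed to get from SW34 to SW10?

Candidate routes:
SW34 - SW25 - SW31 - SW9 - SW10: 17+5+2+9 = 33
SW34 - SW38 - SW31 - SW9 - SW10: 21+8+2+9 = 40
The minimum is 33 hops' cost via SW34 - SW25 - SW31 - SW9 - SW10.

33 hops' cost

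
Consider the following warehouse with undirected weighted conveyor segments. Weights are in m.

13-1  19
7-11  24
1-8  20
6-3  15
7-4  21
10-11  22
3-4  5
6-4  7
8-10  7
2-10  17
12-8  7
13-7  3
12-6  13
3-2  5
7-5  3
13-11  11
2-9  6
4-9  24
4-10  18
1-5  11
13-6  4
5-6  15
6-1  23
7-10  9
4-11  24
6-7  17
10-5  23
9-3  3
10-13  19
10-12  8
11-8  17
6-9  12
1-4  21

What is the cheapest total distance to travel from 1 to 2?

31 m

Enumerating some paths:
1 → 4 → 3 → 2: 21+5+5 = 31
1 → 5 → 7 → 13 → 6 → 4 → 3 → 2: 11+3+3+4+7+5+5 = 38
1 → 5 → 7 → 13 → 6 → 9 → 2: 11+3+3+4+12+6 = 39
1 → 4 → 3 → 9 → 2: 21+5+3+6 = 35
The minimum is 31 m via 1 → 4 → 3 → 2.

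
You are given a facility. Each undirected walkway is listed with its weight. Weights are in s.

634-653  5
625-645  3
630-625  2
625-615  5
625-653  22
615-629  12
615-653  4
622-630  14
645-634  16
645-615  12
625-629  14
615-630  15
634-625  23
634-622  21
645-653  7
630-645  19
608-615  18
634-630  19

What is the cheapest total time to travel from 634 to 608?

Running Dijkstra from 634:
634: 0
653: 5  (via 634)
615: 9  (via 653)
645: 12  (via 653)
625: 14  (via 615)
630: 16  (via 625)
629: 21  (via 615)
622: 21  (via 634)
608: 27  (via 615)
Shortest route: 634 → 653 → 615 → 608 = 27 s.

27 s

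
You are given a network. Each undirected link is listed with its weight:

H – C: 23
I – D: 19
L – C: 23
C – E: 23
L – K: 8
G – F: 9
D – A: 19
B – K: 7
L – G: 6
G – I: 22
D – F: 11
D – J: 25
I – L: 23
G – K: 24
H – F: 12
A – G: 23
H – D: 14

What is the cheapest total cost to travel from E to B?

Shortest distances from E:
E: 0
C: 23  (via E)
H: 46  (via C)
L: 46  (via C)
G: 52  (via L)
K: 54  (via L)
F: 58  (via H)
D: 60  (via H)
B: 61  (via K)
Shortest route: E–C–L–K–B = 61.

61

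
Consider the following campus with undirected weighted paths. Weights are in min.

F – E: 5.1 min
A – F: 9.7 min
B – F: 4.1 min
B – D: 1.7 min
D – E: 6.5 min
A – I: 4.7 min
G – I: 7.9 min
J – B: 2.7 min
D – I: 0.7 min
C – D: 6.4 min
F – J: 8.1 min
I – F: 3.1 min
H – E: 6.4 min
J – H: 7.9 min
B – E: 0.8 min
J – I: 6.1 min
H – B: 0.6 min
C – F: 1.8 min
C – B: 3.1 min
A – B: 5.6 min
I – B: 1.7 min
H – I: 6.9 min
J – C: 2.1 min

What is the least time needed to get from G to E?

10.4 min

Settle nodes by increasing distance from G:
G: 0
I: 7.9  (via G)
D: 8.6  (via I)
B: 9.6  (via I)
H: 10.2  (via B)
E: 10.4  (via B)
Shortest route: G → I → B → E = 10.4 min.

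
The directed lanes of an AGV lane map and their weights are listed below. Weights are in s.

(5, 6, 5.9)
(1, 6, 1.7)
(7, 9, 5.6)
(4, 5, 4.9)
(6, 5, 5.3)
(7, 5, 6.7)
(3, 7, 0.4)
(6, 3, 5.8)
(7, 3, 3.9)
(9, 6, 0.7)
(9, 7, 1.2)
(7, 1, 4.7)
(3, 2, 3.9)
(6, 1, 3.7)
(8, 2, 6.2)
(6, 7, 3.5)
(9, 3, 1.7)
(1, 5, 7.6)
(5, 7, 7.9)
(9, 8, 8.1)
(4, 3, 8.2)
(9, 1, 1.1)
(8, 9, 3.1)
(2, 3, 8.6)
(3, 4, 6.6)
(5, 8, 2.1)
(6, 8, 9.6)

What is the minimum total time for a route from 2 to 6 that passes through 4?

Best 2 to 4: 2 → 3 → 4 costing 15.2
Best 4 to 6: 4 → 5 → 6 costing 10.8
Total via 4: 15.2 + 10.8 = 26 s.

26 s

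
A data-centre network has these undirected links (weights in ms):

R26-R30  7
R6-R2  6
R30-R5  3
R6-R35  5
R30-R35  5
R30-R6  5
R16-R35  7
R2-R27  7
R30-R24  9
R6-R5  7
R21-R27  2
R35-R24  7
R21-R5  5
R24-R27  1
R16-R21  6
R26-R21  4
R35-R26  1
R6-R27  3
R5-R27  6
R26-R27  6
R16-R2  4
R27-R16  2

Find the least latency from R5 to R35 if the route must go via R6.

Best R5 to R6: R5–R6 costing 7
Shortest R6→R35: R6–R35 = 5
Total via R6: 7 + 5 = 12 ms.

12 ms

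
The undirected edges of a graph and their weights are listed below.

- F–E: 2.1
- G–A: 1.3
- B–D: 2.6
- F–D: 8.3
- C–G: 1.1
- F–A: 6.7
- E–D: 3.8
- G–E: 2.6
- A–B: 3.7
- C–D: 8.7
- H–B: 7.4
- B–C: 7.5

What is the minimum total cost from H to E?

Enumerating some paths:
H–B–A–G–E: 7.4+3.7+1.3+2.6 = 15
H–B–D–E: 7.4+2.6+3.8 = 13.8
The minimum is 13.8 via H–B–D–E.

13.8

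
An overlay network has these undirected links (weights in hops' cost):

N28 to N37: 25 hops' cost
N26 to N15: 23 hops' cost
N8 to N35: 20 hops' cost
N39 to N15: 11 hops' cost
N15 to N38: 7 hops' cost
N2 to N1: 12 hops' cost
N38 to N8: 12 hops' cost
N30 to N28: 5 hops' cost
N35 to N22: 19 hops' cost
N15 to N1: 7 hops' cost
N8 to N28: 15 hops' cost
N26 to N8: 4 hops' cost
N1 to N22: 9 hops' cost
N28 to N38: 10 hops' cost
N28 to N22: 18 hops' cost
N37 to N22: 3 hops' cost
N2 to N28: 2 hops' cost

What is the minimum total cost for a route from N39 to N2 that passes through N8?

47 hops' cost

Best N39 to N8: N39–N15–N38–N8 costing 30
Shortest N8→N2: N8–N28–N2 = 17
Total via N8: 30 + 17 = 47 hops' cost.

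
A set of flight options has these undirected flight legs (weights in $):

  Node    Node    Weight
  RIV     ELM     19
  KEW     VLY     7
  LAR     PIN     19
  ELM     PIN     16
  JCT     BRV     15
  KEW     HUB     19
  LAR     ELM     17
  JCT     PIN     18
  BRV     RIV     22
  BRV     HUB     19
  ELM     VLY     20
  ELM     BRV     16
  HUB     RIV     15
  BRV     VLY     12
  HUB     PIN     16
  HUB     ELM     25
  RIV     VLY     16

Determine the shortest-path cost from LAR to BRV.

$33

Compare a few routes:
LAR - PIN - ELM - BRV: 19+16+16 = 51
LAR - PIN - JCT - BRV: 19+18+15 = 52
LAR - ELM - VLY - BRV: 17+20+12 = 49
LAR - ELM - BRV: 17+16 = 33
Cheapest is LAR - ELM - BRV at $33.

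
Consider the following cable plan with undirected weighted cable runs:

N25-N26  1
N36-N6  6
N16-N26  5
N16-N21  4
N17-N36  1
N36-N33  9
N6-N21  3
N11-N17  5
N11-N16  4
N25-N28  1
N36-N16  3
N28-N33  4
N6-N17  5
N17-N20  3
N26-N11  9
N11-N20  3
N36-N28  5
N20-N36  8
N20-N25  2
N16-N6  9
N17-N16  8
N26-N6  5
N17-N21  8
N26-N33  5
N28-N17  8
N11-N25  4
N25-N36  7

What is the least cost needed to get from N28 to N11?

5

Candidate routes:
N28–N25–N11: 1+4 = 5
N28–N25–N20–N11: 1+2+3 = 6
The minimum is 5 via N28–N25–N11.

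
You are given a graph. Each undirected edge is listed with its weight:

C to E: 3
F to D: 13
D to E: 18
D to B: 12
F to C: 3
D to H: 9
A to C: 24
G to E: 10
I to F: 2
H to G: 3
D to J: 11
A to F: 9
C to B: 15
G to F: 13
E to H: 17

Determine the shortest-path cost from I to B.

Shortest distances from I:
I: 0
F: 2  (via I)
C: 5  (via F)
E: 8  (via C)
A: 11  (via F)
D: 15  (via F)
G: 15  (via F)
H: 18  (via G)
B: 20  (via C)
Shortest route: I → F → C → B = 20.

20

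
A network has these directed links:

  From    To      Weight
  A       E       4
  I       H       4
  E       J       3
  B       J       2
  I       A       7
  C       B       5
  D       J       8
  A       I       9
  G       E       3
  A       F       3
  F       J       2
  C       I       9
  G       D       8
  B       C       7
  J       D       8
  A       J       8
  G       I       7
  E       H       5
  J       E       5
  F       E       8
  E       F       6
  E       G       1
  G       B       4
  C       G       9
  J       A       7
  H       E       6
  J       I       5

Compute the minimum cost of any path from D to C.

25

Shortest distances from D:
D: 0
J: 8  (via D)
E: 13  (via J)
I: 13  (via J)
G: 14  (via E)
A: 15  (via J)
H: 17  (via I)
B: 18  (via G)
F: 18  (via A)
C: 25  (via B)
Shortest route: D → J → E → G → B → C = 25.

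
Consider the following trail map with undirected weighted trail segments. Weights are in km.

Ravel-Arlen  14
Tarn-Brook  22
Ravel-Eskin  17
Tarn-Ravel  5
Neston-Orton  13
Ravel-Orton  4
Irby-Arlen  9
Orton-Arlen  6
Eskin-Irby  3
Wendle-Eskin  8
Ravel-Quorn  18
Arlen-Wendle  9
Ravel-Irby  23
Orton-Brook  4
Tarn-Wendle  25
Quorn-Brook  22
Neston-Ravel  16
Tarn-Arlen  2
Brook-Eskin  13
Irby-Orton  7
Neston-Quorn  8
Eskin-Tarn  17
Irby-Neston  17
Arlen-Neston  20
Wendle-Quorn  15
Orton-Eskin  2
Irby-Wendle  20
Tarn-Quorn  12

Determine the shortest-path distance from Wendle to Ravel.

Candidate routes:
Wendle - Arlen - Orton - Ravel: 9+6+4 = 19
Wendle - Eskin - Orton - Ravel: 8+2+4 = 14
Wendle - Arlen - Tarn - Ravel: 9+2+5 = 16
Cheapest is Wendle - Eskin - Orton - Ravel at 14 km.

14 km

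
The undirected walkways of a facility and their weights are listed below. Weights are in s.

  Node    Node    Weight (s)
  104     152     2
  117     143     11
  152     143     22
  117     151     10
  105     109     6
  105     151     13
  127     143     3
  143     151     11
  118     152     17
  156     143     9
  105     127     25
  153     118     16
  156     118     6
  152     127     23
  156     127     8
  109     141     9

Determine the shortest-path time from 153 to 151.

42 s

Compare a few routes:
153 → 118 → 156 → 143 → 151: 16+6+9+11 = 42
153 → 118 → 156 → 127 → 143 → 151: 16+6+8+3+11 = 44
153 → 118 → 156 → 143 → 117 → 151: 16+6+9+11+10 = 52
Cheapest is 153 → 118 → 156 → 143 → 151 at 42 s.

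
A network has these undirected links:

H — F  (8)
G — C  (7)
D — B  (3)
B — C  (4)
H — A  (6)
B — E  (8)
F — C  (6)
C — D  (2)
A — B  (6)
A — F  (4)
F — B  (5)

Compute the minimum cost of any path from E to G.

Running Dijkstra from E:
E: 0
B: 8  (via E)
D: 11  (via B)
C: 12  (via B)
F: 13  (via B)
A: 14  (via B)
G: 19  (via C)
Shortest route: E → B → C → G = 19.

19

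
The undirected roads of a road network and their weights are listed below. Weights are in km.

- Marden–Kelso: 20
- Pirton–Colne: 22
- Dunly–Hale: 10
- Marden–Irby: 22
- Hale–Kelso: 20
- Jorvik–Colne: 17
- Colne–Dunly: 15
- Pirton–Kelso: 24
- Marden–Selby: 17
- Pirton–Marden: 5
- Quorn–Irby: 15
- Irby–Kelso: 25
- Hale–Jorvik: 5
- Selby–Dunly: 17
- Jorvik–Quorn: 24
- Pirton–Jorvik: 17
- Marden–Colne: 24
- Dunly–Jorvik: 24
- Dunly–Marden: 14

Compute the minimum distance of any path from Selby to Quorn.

Shortest distances from Selby:
Selby: 0
Marden: 17  (via Selby)
Dunly: 17  (via Selby)
Pirton: 22  (via Marden)
Hale: 27  (via Dunly)
Colne: 32  (via Dunly)
Jorvik: 32  (via Hale)
Kelso: 37  (via Marden)
Irby: 39  (via Marden)
Quorn: 54  (via Irby)
Shortest route: Selby → Marden → Irby → Quorn = 54 km.

54 km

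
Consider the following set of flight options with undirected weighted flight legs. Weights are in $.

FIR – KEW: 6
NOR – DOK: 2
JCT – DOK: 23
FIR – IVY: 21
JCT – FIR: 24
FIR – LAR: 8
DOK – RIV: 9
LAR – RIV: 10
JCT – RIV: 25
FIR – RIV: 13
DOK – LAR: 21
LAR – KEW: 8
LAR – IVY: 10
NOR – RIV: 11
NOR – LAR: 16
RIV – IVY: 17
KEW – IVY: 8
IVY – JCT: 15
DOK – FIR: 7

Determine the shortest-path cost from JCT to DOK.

Running Dijkstra from JCT:
JCT: 0
IVY: 15  (via JCT)
KEW: 23  (via IVY)
DOK: 23  (via JCT)
Shortest route: JCT → DOK = $23.

$23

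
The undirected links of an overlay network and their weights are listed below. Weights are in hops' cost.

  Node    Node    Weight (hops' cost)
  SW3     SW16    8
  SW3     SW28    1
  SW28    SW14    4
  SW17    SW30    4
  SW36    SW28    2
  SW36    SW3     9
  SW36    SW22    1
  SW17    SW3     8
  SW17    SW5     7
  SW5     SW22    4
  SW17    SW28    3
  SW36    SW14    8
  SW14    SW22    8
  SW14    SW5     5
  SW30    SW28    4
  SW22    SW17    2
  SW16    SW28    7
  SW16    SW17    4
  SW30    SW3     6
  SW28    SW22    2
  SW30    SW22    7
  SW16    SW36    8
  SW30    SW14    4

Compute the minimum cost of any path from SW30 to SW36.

Shortest distances from SW30:
SW30: 0
SW14: 4  (via SW30)
SW17: 4  (via SW30)
SW28: 4  (via SW30)
SW3: 5  (via SW28)
SW22: 6  (via SW17)
SW36: 6  (via SW28)
Shortest route: SW30–SW28–SW36 = 6 hops' cost.

6 hops' cost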